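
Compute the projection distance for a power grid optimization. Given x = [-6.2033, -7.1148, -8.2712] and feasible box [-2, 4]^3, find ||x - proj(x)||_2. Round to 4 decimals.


Project each component onto [-2, 4].
clip(-6.2033) = -2.0, clip(-7.1148) = -2.0, clip(-8.2712) = -2.0
Projection = [-2.0, -2.0, -2.0]
Squared diffs: [17.6677, 26.1612, 39.3279]
Distance = sqrt(83.1568) = 9.119


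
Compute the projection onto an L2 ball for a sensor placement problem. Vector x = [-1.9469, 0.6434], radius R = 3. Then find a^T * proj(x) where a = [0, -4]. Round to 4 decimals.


Step 1: Compute ||x|| (intermediates to 6 decimals).
||x|| = sqrt((-1.9469)^2 + 0.6434^2) = 2.050459
Step 2: Project.
Since ||x|| <= R, proj = x (no scaling needed).
proj(x) = [-1.9469, 0.6434]
Step 3: Dot product.
a^T * proj(x) = 0*(-1.9469) - 4*0.6434 = -2.5736


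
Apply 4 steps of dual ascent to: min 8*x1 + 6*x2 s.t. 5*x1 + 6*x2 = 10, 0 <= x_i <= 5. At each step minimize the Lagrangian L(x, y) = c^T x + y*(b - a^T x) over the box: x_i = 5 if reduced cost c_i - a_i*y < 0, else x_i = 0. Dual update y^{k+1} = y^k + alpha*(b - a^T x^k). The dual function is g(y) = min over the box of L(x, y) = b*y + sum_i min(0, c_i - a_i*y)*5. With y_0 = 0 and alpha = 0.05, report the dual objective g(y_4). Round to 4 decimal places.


Dual ascent for LP: min 8*x1 + 6*x2, 5*x1 + 6*x2 = 10, 0 <= x_i <= 5
Step 1: y^k = 0.0, reduced costs: (8.0, 6.0)
  x^k = (0.0, 0.0), subgradient = b - a^T x = 10.0
  y^{k+1} = 0.0 + 0.05*10.0 = 0.5
Step 2: y^k = 0.5, reduced costs: (5.5, 3.0)
  x^k = (0.0, 0.0), subgradient = b - a^T x = 10.0
  y^{k+1} = 0.5 + 0.05*10.0 = 1.0
Step 3: y^k = 1.0, reduced costs: (3.0, 0.0)
  x^k = (0.0, 0.0), subgradient = b - a^T x = 10.0
  y^{k+1} = 1.0 + 0.05*10.0 = 1.5
Step 4: y^k = 1.5, reduced costs: (0.5, -3.0)
  x^k = (0.0, 5.0), subgradient = b - a^T x = -20.0
  y^{k+1} = 1.5 + 0.05*-20.0 = 0.5
Dual objective at y_4 = 0.5: reduced costs (5.5, 3.0), box minimizer x = (0.0, 0.0)
g(y_4) = b*y + (c1 - a1*y)*x1 + (c2 - a2*y)*x2 = 10*0.5 + 5.5*0.0 + 3.0*0.0 = 5.0 + 0.0 + 0.0 = 5.0


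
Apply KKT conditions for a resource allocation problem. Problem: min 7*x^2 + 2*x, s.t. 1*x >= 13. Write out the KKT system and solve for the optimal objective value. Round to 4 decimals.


Step 1: Try lambda = 0 (constraint inactive).
x_unc = -2/(2*7) = -0.1429
Check: 1*-0.1429 = -0.1429 < 13 -- violated!
Step 2: Constraint must be active: 1*x = 13
x* = 13/1 = 13.0
lambda = (2*7*13.0 + 2)/1 = 184.0
Step 3: Compute optimal value.
f(x*) = 7*13.0^2 + 2*13.0 = 1209.0


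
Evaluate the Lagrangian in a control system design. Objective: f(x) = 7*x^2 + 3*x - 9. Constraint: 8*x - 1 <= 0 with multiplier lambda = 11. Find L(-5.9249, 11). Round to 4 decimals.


Step 1: Evaluate f(x).
f(-5.9249) = 7*(-5.9249)^2 + 3*(-5.9249) - 9 = 218.9564
Step 2: Evaluate g(x).
g(-5.9249) = 8*-5.9249 - 1 = -48.3992
Step 3: Compute Lagrangian.
L = 218.9564 + 11*-48.3992 = -313.4348


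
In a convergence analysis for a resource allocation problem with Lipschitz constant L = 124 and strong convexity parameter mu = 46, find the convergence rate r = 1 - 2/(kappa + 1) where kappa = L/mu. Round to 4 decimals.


Step 1: Compute the condition number.
kappa = L/mu = 124/46 = 2.6957
Step 2: Compute the convergence rate.
r = 1 - 2/(kappa + 1) = 1 - 2*mu/(L + mu) = (L - mu)/(L + mu) = 78/170 = 0.4588


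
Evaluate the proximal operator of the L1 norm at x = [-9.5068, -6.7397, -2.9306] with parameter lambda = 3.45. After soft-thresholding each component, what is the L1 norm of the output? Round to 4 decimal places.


Soft-thresholding with lambda = 3.45:
prox(-9.5068) = sign(-9.5068)*max(|-9.5068| - 3.45, 0) = -6.0568
prox(-6.7397) = sign(-6.7397)*max(|-6.7397| - 3.45, 0) = -3.2897
prox(-2.9306) = sign(-2.9306)*max(|-2.9306| - 3.45, 0) = 0.0
prox(x) = [-6.0568, -3.2897, 0.0]
||prox(x)||_1 = 6.0568 + 3.2897 + 0.0 = 9.3465


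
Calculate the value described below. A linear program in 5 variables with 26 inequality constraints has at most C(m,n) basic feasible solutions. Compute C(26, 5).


Each vertex corresponds to some choice of n active constraints out of m, so the number of vertices is at most C(m, n) = m! / (n!(m-n)!).
m = 26, n = 5
Numerator: 26 * 25 * 24 * 23 * 22
Denominator: 5! = 120
C(26, 5) = 65780


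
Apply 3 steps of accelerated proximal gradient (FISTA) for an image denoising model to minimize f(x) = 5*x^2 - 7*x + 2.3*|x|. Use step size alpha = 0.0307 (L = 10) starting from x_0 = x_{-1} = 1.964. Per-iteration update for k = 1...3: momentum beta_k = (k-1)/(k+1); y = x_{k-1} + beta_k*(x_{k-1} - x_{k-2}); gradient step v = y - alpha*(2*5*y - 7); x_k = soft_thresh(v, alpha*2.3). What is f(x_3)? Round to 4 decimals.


FISTA on f(x) = 5*x^2 - 7*x + 2.3*|x|
L = 10, alpha = 0.0307
Iteration 1: beta = 0.0, y = 1.964 + 0.0*(1.964 - 1.964) = 1.964
  grad(y) = 12.64, v = y - alpha*grad = 1.576
  prox(v) = soft_thresh(1.576, 0.0706) = 1.5053
Iteration 2: beta = 0.3333, y = 1.5053 + 0.3333*(1.5053 - 1.964) = 1.3525
  grad(y) = 6.5246, v = y - alpha*grad = 1.1522
  prox(v) = soft_thresh(1.1522, 0.0706) = 1.0815
Iteration 3: beta = 0.5, y = 1.0815 + 0.5*(1.0815 - 1.5053) = 0.8696
  grad(y) = 1.6964, v = y - alpha*grad = 0.8176
  prox(v) = soft_thresh(0.8176, 0.0706) = 0.747
f(x_3) = 5*0.747^2 - 7*0.747 + 2.3*|0.747| = -0.721


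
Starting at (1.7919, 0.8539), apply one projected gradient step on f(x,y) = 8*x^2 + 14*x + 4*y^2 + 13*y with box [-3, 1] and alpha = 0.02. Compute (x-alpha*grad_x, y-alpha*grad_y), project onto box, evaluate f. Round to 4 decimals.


Step 1: Compute gradient at (1.7919, 0.8539).
grad_x = 2*8*1.7919 + 14 = 42.6704
grad_y = 2*4*0.8539 + 13 = 19.8312
Step 2: Gradient step.
x_raw = 1.7919 - 0.02*42.6704 = 0.9385
y_raw = 0.8539 - 0.02*19.8312 = 0.4573
Step 3: Project onto [-3, 1].
x_proj = clip(0.9385) = 0.9385
y_proj = clip(0.4573) = 0.4573
Step 4: Evaluate f.
f(0.9385, 0.4573) = 26.966


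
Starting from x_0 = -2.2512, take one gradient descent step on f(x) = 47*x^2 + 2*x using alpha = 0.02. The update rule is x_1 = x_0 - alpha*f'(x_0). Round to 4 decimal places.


We compute the gradient at x_0 and apply the update.
f'(x) = 94*x + 2
f'(-2.2512) = 94*-2.2512 + 2 = -209.6128
x_1 = -2.2512 - 0.02*-209.6128 = 1.9411


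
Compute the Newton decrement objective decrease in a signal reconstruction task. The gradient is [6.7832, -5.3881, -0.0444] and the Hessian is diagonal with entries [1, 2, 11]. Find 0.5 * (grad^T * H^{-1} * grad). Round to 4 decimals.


Step 1: H is diagonal, so H^(-1) * g = [6.7832, -2.6941, -0.004].
Step 2: g^T H^(-1) g = sum_i g_i^2 / H_ii
  = (6.7832)^2/1 + (-5.3881)^2/2 + (-0.0444)^2/11
  = 46.0118 + 14.5158 + 0.0002 = 60.5278
Step 3: Objective decrease = 0.5 * g^T H^(-1) g = 30.2639


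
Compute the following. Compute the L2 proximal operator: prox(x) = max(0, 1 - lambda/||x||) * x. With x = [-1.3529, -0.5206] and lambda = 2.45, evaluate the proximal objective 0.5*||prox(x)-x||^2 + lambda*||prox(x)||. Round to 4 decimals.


Step 1: Compute ||x||.
||x|| = 1.4496
Step 2: Compute scaling factor.
scale = max(0, 1 - 2.45/1.4496) = 0.0
Step 3: prox(x) = [-0.0, -0.0]
||prox(x)|| = 0.0
Step 4: Proximal objective.
0.5*||prox-x||^2 = 1.0507
lambda*||prox|| = 0.0
Total = 1.0507


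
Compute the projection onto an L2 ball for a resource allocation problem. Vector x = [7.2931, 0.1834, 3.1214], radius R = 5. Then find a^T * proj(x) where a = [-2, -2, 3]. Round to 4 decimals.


Step 1: Compute ||x|| (intermediates to 6 decimals).
||x|| = sqrt(7.2931^2 + 0.1834^2 + 3.1214^2) = 7.935117
Step 2: Project.
Since ||x|| > R, scale = R/||x|| = 5/7.935117 = 0.63011, proj(x) = scale * x
proj(x) = [4.595455, 0.115562, 1.966825]
Step 3: Dot product.
a^T * proj(x) = -2*4.595455 - 2*0.115562 + 3*1.966825 = -3.5216


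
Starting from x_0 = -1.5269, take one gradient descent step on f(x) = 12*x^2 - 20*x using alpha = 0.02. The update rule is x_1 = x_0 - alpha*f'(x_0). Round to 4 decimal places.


We compute the gradient at x_0 and apply the update.
f'(x) = 24*x - 20
f'(-1.5269) = 24*-1.5269 - 20 = -56.6456
x_1 = -1.5269 - 0.02*-56.6456 = -0.394


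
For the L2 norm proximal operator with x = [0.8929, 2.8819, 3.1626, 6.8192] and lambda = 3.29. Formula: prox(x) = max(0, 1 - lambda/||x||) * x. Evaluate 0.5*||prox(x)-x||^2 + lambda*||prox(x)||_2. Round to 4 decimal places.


Step 1: Compute ||x||.
||x|| = 8.0998
Step 2: Compute scaling factor.
scale = max(0, 1 - 3.29/8.0998) = 0.5938
Step 3: prox(x) = [0.5302, 1.7113, 1.878, 4.0493]
||prox(x)|| = 4.8098
Step 4: Proximal objective.
0.5*||prox-x||^2 = 5.4121
lambda*||prox|| = 15.8242
Total = 21.2362


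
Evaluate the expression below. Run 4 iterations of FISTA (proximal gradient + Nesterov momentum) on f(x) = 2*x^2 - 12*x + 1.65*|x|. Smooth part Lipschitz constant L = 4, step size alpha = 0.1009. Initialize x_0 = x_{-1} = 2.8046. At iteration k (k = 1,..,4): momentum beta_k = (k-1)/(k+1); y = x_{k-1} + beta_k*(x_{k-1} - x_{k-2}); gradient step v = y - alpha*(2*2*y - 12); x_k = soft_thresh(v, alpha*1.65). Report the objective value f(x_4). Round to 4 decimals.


FISTA on f(x) = 2*x^2 - 12*x + 1.65*|x|
L = 4, alpha = 0.1009
Iteration 1: beta = 0.0, y = 2.8046 + 0.0*(2.8046 - 2.8046) = 2.8046
  grad(y) = -0.7816, v = y - alpha*grad = 2.8835
  prox(v) = soft_thresh(2.8835, 0.1665) = 2.717
Iteration 2: beta = 0.3333, y = 2.717 + 0.3333*(2.717 - 2.8046) = 2.6878
  grad(y) = -1.2489, v = y - alpha*grad = 2.8138
  prox(v) = soft_thresh(2.8138, 0.1665) = 2.6473
Iteration 3: beta = 0.5, y = 2.6473 + 0.5*(2.6473 - 2.717) = 2.6125
  grad(y) = -1.5501, v = y - alpha*grad = 2.7689
  prox(v) = soft_thresh(2.7689, 0.1665) = 2.6024
Iteration 4: beta = 0.6, y = 2.6024 + 0.6*(2.6024 - 2.6473) = 2.5754
  grad(y) = -1.6982, v = y - alpha*grad = 2.7468
  prox(v) = soft_thresh(2.7468, 0.1665) = 2.5803
f(x_4) = 2*2.5803^2 - 12*2.5803 + 1.65*|2.5803| = -13.3902


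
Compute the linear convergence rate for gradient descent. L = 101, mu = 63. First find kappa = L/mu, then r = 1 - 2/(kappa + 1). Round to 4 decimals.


Step 1: Compute the condition number.
kappa = L/mu = 101/63 = 1.6032
Step 2: Compute the convergence rate.
r = 1 - 2/(kappa + 1) = 1 - 2*mu/(L + mu) = (L - mu)/(L + mu) = 38/164 = 0.2317


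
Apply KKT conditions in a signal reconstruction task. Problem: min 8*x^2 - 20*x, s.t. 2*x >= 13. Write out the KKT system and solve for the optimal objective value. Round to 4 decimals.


Step 1: Try lambda = 0 (constraint inactive).
x_unc = 20/(2*8) = 1.25
Check: 2*1.25 = 2.5 < 13 -- violated!
Step 2: Constraint must be active: 2*x = 13
x* = 13/2 = 6.5
lambda = (2*8*6.5 - 20)/2 = 42.0
Step 3: Compute optimal value.
f(x*) = 8*6.5^2 - 20*6.5 = 208.0


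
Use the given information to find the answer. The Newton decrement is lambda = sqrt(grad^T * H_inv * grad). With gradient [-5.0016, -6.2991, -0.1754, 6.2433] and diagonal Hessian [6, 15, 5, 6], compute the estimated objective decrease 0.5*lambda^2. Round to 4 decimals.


Step 1: H is diagonal, so H^(-1) * g = [-0.8336, -0.4199, -0.0351, 1.0406].
Step 2: g^T H^(-1) g = sum_i g_i^2 / H_ii
  = (-5.0016)^2/6 + (-6.2991)^2/15 + (-0.1754)^2/5 + (6.2433)^2/6
  = 4.1693 + 2.6452 + 0.0062 + 6.4965 = 13.3172
Step 3: Objective decrease = 0.5 * g^T H^(-1) g = 6.6586


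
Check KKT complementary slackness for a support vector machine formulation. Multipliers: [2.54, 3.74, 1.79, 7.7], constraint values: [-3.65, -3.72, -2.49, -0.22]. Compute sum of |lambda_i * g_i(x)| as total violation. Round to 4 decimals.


KKT complementary slackness check:
lambda_1 * g_1 = 2.54 * -3.65 = -9.271
lambda_2 * g_2 = 3.74 * -3.72 = -13.9128
lambda_3 * g_3 = 1.79 * -2.49 = -4.4571
lambda_4 * g_4 = 7.7 * -0.22 = -1.694
Total violation = 9.271 + 13.9128 + 4.4571 + 1.694 = 29.3349


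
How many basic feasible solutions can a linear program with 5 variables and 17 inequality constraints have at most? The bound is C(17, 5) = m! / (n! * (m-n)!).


Each vertex corresponds to some choice of n active constraints out of m, so the number of vertices is at most C(m, n) = m! / (n!(m-n)!).
m = 17, n = 5
Numerator: 17 * 16 * 15 * 14 * 13
Denominator: 5! = 120
C(17, 5) = 6188


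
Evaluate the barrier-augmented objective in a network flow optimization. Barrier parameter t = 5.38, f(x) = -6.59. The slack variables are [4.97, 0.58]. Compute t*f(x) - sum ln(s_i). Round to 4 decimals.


Step 1: Compute log-barrier.
ln values: [1.6034, -0.5447]
phi = -(1.6034 - 0.5447) = -1.0587
Step 2: Compute augmented objective.
t*f(x) = 5.38*-6.59 = -35.4542
Total = -35.4542 - 1.0587 = -36.5129


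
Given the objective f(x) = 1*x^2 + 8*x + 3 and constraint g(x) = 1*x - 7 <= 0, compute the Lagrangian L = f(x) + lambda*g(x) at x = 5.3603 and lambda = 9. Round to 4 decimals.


Step 1: Evaluate f(x).
f(5.3603) = 1*5.3603^2 + 8*5.3603 + 3 = 74.6152
Step 2: Evaluate g(x).
g(5.3603) = 1*5.3603 - 7 = -1.6397
Step 3: Compute Lagrangian.
L = 74.6152 + 9*-1.6397 = 59.8579


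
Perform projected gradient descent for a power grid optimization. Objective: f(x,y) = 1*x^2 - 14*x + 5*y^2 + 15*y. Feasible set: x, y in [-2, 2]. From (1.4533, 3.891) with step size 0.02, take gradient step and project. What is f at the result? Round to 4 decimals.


Step 1: Compute gradient at (1.4533, 3.891).
grad_x = 2*1*1.4533 - 14 = -11.0934
grad_y = 2*5*3.891 + 15 = 53.91
Step 2: Gradient step.
x_raw = 1.4533 - 0.02*-11.0934 = 1.6752
y_raw = 3.891 - 0.02*53.91 = 2.8128
Step 3: Project onto [-2, 2].
x_proj = clip(1.6752) = 1.6752
y_proj = clip(2.8128) = 2.0
Step 4: Evaluate f.
f(1.6752, 2.0) = 29.3538


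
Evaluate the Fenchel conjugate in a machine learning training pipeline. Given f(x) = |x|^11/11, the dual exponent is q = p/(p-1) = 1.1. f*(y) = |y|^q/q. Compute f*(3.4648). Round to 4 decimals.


The conjugate exponent q satisfies 1/p + 1/q = 1.
p = 11, so q = 11/(11 - 1) = 1.1
|y|^q = 3.4648^1.1 = 3.9233
f*(3.4648) = 3.9233 / 1.1 = 3.5666


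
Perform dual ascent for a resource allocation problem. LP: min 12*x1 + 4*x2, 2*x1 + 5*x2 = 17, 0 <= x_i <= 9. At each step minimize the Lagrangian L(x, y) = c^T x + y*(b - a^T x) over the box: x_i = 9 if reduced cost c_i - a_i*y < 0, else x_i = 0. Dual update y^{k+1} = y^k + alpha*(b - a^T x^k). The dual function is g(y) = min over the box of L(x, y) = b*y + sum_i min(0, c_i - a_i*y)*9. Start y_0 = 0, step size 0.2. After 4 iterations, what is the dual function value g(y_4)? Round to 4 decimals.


Dual ascent for LP: min 12*x1 + 4*x2, 2*x1 + 5*x2 = 17, 0 <= x_i <= 9
Step 1: y^k = 0.0, reduced costs: (12.0, 4.0)
  x^k = (0.0, 0.0), subgradient = b - a^T x = 17.0
  y^{k+1} = 0.0 + 0.2*17.0 = 3.4
Step 2: y^k = 3.4, reduced costs: (5.2, -13.0)
  x^k = (0.0, 9.0), subgradient = b - a^T x = -28.0
  y^{k+1} = 3.4 + 0.2*-28.0 = -2.2
Step 3: y^k = -2.2, reduced costs: (16.4, 15.0)
  x^k = (0.0, 0.0), subgradient = b - a^T x = 17.0
  y^{k+1} = -2.2 + 0.2*17.0 = 1.2
Step 4: y^k = 1.2, reduced costs: (9.6, -2.0)
  x^k = (0.0, 9.0), subgradient = b - a^T x = -28.0
  y^{k+1} = 1.2 + 0.2*-28.0 = -4.4
Dual objective at y_4 = -4.4: reduced costs (20.8, 26.0), box minimizer x = (0.0, 0.0)
g(y_4) = b*y + (c1 - a1*y)*x1 + (c2 - a2*y)*x2 = 17*(-4.4) + 20.8*0.0 + 26.0*0.0 = -74.8 + 0.0 + 0.0 = -74.8


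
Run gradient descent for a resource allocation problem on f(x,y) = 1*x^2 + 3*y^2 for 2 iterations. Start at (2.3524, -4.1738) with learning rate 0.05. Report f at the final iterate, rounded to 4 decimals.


Gradient descent on f(x,y) = 1*x^2 + 3*y^2.
Starting point: (2.3524, -4.1738), alpha = 0.05
Step 1: grad_x = 2*1*2.3524 = 4.7048, grad_y = 2*3*-4.1738 = -25.0428
  x_1 = 2.3524 - 0.05*4.7048 = 2.1172
  y_1 = -4.1738 - 0.05*-25.0428 = -2.9217
Step 2: grad_x = 2*1*2.1172 = 4.2343, grad_y = 2*3*-2.9217 = -17.53
  x_2 = 2.1172 - 0.05*4.2343 = 1.9054
  y_2 = -2.9217 - 0.05*-17.53 = -2.0452
f(1.9054, -2.0452) = 1*1.9054^2 + 3*(-2.0452)^2 = 16.1788


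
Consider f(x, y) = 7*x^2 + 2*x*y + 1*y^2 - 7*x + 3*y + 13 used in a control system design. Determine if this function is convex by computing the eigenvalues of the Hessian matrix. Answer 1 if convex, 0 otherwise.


The Hessian of f(x,y) = 7*x^2 + 2*x*y + 1*y^2 - 7*x + 3*y + 13 is:
H = [[14, 2], [2, 2]]
Trace = 14 + 2 = 16
Determinant = 14*2 - (2)^2 = 24
Discriminant = (16)^2 - 4*24 = 160.0
Eigenvalues: lambda_1 = 1.6754, lambda_2 = 14.3246
The function is convex.

1


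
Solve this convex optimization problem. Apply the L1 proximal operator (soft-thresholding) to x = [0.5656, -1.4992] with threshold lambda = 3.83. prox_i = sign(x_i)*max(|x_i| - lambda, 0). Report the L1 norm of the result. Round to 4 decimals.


Soft-thresholding with lambda = 3.83:
prox(0.5656) = sign(0.5656)*max(|0.5656| - 3.83, 0) = 0.0
prox(-1.4992) = sign(-1.4992)*max(|-1.4992| - 3.83, 0) = 0.0
prox(x) = [0.0, 0.0]
||prox(x)||_1 = 0.0 + 0.0 = 0.0


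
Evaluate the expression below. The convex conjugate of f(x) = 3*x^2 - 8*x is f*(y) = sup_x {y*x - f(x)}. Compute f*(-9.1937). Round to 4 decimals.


f*(y) = sup_x {y*x - a*x^2 - b*x} = sup_x {(y-b)*x - a*x^2}
FOC: (y - b) - 2a*x = 0 => x* = (y - b)/(2a)
x* = (-9.1937 + 8)/(2*3) = -0.199
f*(-9.1937) = (y-b)^2/(4a) = (-9.1937 + 8)^2/(4*3)
= 1.4249/12 = 0.1187


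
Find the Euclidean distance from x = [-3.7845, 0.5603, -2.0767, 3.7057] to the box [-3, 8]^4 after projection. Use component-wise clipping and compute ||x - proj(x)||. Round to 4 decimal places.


Project each component onto [-3, 8].
clip(-3.7845) = -3.0, clip(0.5603) = 0.5603, clip(-2.0767) = -2.0767, clip(3.7057) = 3.7057
Projection = [-3.0, 0.5603, -2.0767, 3.7057]
Squared diffs: [0.6154, 0.0, 0.0, 0.0]
Distance = sqrt(0.6154) = 0.7845


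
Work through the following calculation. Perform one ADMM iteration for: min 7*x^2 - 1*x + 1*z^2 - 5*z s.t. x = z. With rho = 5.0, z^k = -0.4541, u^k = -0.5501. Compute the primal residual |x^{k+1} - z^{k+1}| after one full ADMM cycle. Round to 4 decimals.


ADMM iteration with rho = 5.0, z^k = -0.4541, u^k = -0.5501
Step 1: x-update.
Minimize 7*x^2 - 1*x + (5.0/2)*(x + 0.4541 - 0.5501)^2
FOC: (2*7 + 5.0)*x = 1 + 5.0*(-0.4541 + 0.5501)
x^{k+1} = 0.0779
Step 2: z-update.
Minimize 1*z^2 - 5*z + (5.0/2)*(0.0779 - z - 0.5501)^2
FOC: (2*1 + 5.0)*z = 5 + 5.0*(0.0779 - 0.5501)
z^{k+1} = 0.377
Step 3: u-update.
u^{k+1} = -0.5501 + 0.0779 - 0.377 = -0.8492
Step 4: Primal residual = |0.0779 - 0.377| = 0.2991


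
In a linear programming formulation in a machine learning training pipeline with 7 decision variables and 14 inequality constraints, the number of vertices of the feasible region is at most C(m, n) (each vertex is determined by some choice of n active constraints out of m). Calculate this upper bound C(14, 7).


Each vertex corresponds to some choice of n active constraints out of m, so the number of vertices is at most C(m, n) = m! / (n!(m-n)!).
m = 14, n = 7
Numerator: 14 * 13 * 12 * 11 * 10 * 9 * 8
Denominator: 7! = 5040
C(14, 7) = 3432


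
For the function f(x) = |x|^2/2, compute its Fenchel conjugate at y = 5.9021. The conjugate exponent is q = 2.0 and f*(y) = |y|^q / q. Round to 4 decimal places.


The conjugate exponent q satisfies 1/p + 1/q = 1.
p = 2, so q = 2/(2 - 1) = 2.0
|y|^q = 5.9021^2.0 = 34.8348
f*(5.9021) = 34.8348 / 2.0 = 17.4174


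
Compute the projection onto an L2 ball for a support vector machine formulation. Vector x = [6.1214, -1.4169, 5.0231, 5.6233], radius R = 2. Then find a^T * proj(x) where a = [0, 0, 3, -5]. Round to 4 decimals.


Step 1: Compute ||x|| (intermediates to 6 decimals).
||x|| = sqrt(6.1214^2 + (-1.4169)^2 + 5.0231^2 + 5.6233^2) = 9.814896
Step 2: Project.
Since ||x|| > R, scale = R/||x|| = 2/9.814896 = 0.203772, proj(x) = scale * x
proj(x) = [1.24737, -0.288725, 1.023567, 1.145871]
Step 3: Dot product.
a^T * proj(x) = 0*1.24737 + 0*(-0.288725) + 3*1.023567 - 5*1.145871 = -2.6587


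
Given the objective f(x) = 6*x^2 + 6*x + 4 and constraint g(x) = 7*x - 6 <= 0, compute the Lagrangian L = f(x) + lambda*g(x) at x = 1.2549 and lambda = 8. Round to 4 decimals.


Step 1: Evaluate f(x).
f(1.2549) = 6*1.2549^2 + 6*1.2549 + 4 = 20.978
Step 2: Evaluate g(x).
g(1.2549) = 7*1.2549 - 6 = 2.7843
Step 3: Compute Lagrangian.
L = 20.978 + 8*2.7843 = 43.2524


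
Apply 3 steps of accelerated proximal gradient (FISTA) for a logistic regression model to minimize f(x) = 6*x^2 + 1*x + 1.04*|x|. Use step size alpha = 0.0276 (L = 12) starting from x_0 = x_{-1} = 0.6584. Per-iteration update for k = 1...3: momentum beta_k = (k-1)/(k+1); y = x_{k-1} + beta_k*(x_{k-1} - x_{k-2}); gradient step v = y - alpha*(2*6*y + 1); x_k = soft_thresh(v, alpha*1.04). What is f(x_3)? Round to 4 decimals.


FISTA on f(x) = 6*x^2 + 1*x + 1.04*|x|
L = 12, alpha = 0.0276
Iteration 1: beta = 0.0, y = 0.6584 + 0.0*(0.6584 - 0.6584) = 0.6584
  grad(y) = 8.9008, v = y - alpha*grad = 0.4127
  prox(v) = soft_thresh(0.4127, 0.0287) = 0.384
Iteration 2: beta = 0.3333, y = 0.384 + 0.3333*(0.384 - 0.6584) = 0.2926
  grad(y) = 4.5109, v = y - alpha*grad = 0.1681
  prox(v) = soft_thresh(0.1681, 0.0287) = 0.1394
Iteration 3: beta = 0.5, y = 0.1394 + 0.5*(0.1394 - 0.384) = 0.017
  grad(y) = 1.2045, v = y - alpha*grad = -0.0162
  prox(v) = soft_thresh(-0.0162, 0.0287) = 0.0
f(x_3) = 6*0.0^2 + 1*0.0 + 1.04*|0.0| = 0.0


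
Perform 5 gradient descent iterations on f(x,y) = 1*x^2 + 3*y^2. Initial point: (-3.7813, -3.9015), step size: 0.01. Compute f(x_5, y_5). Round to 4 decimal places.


Gradient descent on f(x,y) = 1*x^2 + 3*y^2.
Starting point: (-3.7813, -3.9015), alpha = 0.01
Step 1: grad_x = 2*1*-3.7813 = -7.5626, grad_y = 2*3*-3.9015 = -23.409
  x_1 = -3.7813 - 0.01*-7.5626 = -3.7057
  y_1 = -3.9015 - 0.01*-23.409 = -3.6674
Step 2: grad_x = 2*1*-3.7057 = -7.4113, grad_y = 2*3*-3.6674 = -22.0045
  x_2 = -3.7057 - 0.01*-7.4113 = -3.6316
  y_2 = -3.6674 - 0.01*-22.0045 = -3.4474
Step 3: grad_x = 2*1*-3.6316 = -7.2631, grad_y = 2*3*-3.4474 = -20.6842
  x_3 = -3.6316 - 0.01*-7.2631 = -3.5589
  y_3 = -3.4474 - 0.01*-20.6842 = -3.2405
Step 4: grad_x = 2*1*-3.5589 = -7.1179, grad_y = 2*3*-3.2405 = -19.4431
  x_4 = -3.5589 - 0.01*-7.1179 = -3.4878
  y_4 = -3.2405 - 0.01*-19.4431 = -3.0461
Step 5: grad_x = 2*1*-3.4878 = -6.9755, grad_y = 2*3*-3.0461 = -18.2766
  x_5 = -3.4878 - 0.01*-6.9755 = -3.418
  y_5 = -3.0461 - 0.01*-18.2766 = -2.8633
f(-3.418, -2.8633) = 1*(-3.418)^2 + 3*(-2.8633)^2 = 36.2786


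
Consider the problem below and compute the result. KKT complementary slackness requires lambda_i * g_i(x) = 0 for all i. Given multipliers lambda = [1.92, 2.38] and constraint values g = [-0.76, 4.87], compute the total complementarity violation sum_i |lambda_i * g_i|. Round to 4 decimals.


KKT complementary slackness check:
lambda_1 * g_1 = 1.92 * -0.76 = -1.4592
lambda_2 * g_2 = 2.38 * 4.87 = 11.5906
Total violation = 1.4592 + 11.5906 = 13.0498


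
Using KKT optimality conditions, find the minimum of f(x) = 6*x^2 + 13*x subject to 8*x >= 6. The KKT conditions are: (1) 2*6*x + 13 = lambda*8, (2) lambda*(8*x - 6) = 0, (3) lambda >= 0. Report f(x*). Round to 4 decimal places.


Step 1: Try lambda = 0 (constraint inactive).
x_unc = -13/(2*6) = -1.0833
Check: 8*-1.0833 = -8.6664 < 6 -- violated!
Step 2: Constraint must be active: 8*x = 6
x* = 6/8 = 0.75
lambda = (2*6*0.75 + 13)/8 = 2.75
Step 3: Compute optimal value.
f(x*) = 6*0.75^2 + 13*0.75 = 13.125


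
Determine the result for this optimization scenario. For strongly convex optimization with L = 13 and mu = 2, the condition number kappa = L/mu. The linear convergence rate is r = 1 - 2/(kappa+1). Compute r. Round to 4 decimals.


Step 1: Compute the condition number.
kappa = L/mu = 13/2 = 6.5
Step 2: Compute the convergence rate.
r = 1 - 2/(kappa + 1) = 1 - 2*mu/(L + mu) = (L - mu)/(L + mu) = 11/15 = 0.7333


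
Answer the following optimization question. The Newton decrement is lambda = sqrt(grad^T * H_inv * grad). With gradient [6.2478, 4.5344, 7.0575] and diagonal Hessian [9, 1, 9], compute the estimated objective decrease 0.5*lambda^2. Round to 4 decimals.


Step 1: H is diagonal, so H^(-1) * g = [0.6942, 4.5344, 0.7842].
Step 2: g^T H^(-1) g = sum_i g_i^2 / H_ii
  = (6.2478)^2/9 + (4.5344)^2/1 + (7.0575)^2/9
  = 4.3372 + 20.5608 + 5.5343 = 30.4323
Step 3: Objective decrease = 0.5 * g^T H^(-1) g = 15.2161


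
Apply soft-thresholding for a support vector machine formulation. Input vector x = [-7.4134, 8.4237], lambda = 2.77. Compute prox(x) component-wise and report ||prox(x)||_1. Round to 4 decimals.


Soft-thresholding with lambda = 2.77:
prox(-7.4134) = sign(-7.4134)*max(|-7.4134| - 2.77, 0) = -4.6434
prox(8.4237) = sign(8.4237)*max(|8.4237| - 2.77, 0) = 5.6537
prox(x) = [-4.6434, 5.6537]
||prox(x)||_1 = 4.6434 + 5.6537 = 10.2971


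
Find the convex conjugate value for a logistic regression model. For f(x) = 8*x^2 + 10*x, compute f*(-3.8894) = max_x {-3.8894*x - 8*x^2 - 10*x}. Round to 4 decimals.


f*(y) = sup_x {y*x - a*x^2 - b*x} = sup_x {(y-b)*x - a*x^2}
FOC: (y - b) - 2a*x = 0 => x* = (y - b)/(2a)
x* = (-3.8894 - 10)/(2*8) = -0.8681
f*(-3.8894) = (y-b)^2/(4a) = (-3.8894 - 10)^2/(4*8)
= 192.9154/32 = 6.0286


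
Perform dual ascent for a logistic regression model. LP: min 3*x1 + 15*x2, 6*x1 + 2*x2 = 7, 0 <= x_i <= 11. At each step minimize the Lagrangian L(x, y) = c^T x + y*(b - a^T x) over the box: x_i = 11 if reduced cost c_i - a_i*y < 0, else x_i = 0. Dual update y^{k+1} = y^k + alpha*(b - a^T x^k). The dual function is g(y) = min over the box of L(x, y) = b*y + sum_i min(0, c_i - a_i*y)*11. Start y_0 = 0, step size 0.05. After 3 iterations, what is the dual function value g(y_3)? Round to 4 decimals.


Dual ascent for LP: min 3*x1 + 15*x2, 6*x1 + 2*x2 = 7, 0 <= x_i <= 11
Step 1: y^k = 0.0, reduced costs: (3.0, 15.0)
  x^k = (0.0, 0.0), subgradient = b - a^T x = 7.0
  y^{k+1} = 0.0 + 0.05*7.0 = 0.35
Step 2: y^k = 0.35, reduced costs: (0.9, 14.3)
  x^k = (0.0, 0.0), subgradient = b - a^T x = 7.0
  y^{k+1} = 0.35 + 0.05*7.0 = 0.7
Step 3: y^k = 0.7, reduced costs: (-1.2, 13.6)
  x^k = (11.0, 0.0), subgradient = b - a^T x = -59.0
  y^{k+1} = 0.7 + 0.05*-59.0 = -2.25
Dual objective at y_3 = -2.25: reduced costs (16.5, 19.5), box minimizer x = (0.0, 0.0)
g(y_3) = b*y + (c1 - a1*y)*x1 + (c2 - a2*y)*x2 = 7*(-2.25) + 16.5*0.0 + 19.5*0.0 = -15.75 + 0.0 + 0.0 = -15.75


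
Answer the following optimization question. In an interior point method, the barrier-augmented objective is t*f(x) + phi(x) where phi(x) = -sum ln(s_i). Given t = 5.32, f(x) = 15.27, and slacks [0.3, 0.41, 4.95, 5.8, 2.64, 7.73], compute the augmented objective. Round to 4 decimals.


Step 1: Compute log-barrier.
ln values: [-1.204, -0.8916, 1.5994, 1.7579, 0.9708, 2.0451]
phi = -(-1.204 - 0.8916 + 1.5994 + 1.7579 + 0.9708 + 2.0451) = -4.2776
Step 2: Compute augmented objective.
t*f(x) = 5.32*15.27 = 81.2364
Total = 81.2364 - 4.2776 = 76.9588


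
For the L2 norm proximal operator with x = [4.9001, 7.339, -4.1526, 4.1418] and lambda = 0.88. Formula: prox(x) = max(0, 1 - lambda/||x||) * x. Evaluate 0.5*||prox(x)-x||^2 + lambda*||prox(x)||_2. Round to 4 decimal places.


Step 1: Compute ||x||.
||x|| = 10.5958
Step 2: Compute scaling factor.
scale = max(0, 1 - 0.88/10.5958) = 0.9169
Step 3: prox(x) = [4.4931, 6.7295, -3.8077, 3.7978]
||prox(x)|| = 9.7158
Step 4: Proximal objective.
0.5*||prox-x||^2 = 0.3872
lambda*||prox|| = 8.5499
Total = 8.9371


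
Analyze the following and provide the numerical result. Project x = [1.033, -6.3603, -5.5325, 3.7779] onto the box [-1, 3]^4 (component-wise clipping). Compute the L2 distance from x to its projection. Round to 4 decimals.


Project each component onto [-1, 3].
clip(1.033) = 1.033, clip(-6.3603) = -1.0, clip(-5.5325) = -1.0, clip(3.7779) = 3.0
Projection = [1.033, -1.0, -1.0, 3.0]
Squared diffs: [0.0, 28.7328, 20.5436, 0.6051]
Distance = sqrt(49.8815) = 7.0627


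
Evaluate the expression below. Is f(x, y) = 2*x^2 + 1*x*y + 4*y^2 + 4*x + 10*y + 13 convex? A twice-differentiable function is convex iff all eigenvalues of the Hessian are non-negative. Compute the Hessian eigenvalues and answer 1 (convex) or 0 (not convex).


The Hessian of f(x,y) = 2*x^2 + 1*x*y + 4*y^2 + 4*x + 10*y + 13 is:
H = [[4, 1], [1, 8]]
Trace = 4 + 8 = 12
Determinant = 4*8 - (1)^2 = 31
Discriminant = (12)^2 - 4*31 = 20.0
Eigenvalues: lambda_1 = 3.7639, lambda_2 = 8.2361
The function is convex.

1


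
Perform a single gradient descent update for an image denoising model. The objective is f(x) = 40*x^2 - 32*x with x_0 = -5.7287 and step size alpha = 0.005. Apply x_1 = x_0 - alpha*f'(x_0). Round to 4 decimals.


We compute the gradient at x_0 and apply the update.
f'(x) = 80*x - 32
f'(-5.7287) = 80*-5.7287 - 32 = -490.296
x_1 = -5.7287 - 0.005*-490.296 = -3.2772


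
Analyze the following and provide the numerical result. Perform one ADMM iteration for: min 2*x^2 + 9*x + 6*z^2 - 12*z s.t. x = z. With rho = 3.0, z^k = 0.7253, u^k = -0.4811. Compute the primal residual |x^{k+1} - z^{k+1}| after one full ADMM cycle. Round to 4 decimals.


ADMM iteration with rho = 3.0, z^k = 0.7253, u^k = -0.4811
Step 1: x-update.
Minimize 2*x^2 + 9*x + (3.0/2)*(x - 0.7253 - 0.4811)^2
FOC: (2*2 + 3.0)*x = -9 + 3.0*(0.7253 + 0.4811)
x^{k+1} = -0.7687
Step 2: z-update.
Minimize 6*z^2 - 12*z + (3.0/2)*(-0.7687 - z - 0.4811)^2
FOC: (2*6 + 3.0)*z = 12 + 3.0*(-0.7687 - 0.4811)
z^{k+1} = 0.55
Step 3: u-update.
u^{k+1} = -0.4811 - 0.7687 - 0.55 = -1.7998
Step 4: Primal residual = |-0.7687 - 0.55| = 1.3187


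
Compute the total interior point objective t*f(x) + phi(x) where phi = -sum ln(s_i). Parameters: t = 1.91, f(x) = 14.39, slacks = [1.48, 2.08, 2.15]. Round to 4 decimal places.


Step 1: Compute log-barrier.
ln values: [0.392, 0.7324, 0.7655]
phi = -(0.392 + 0.7324 + 0.7655) = -1.8899
Step 2: Compute augmented objective.
t*f(x) = 1.91*14.39 = 27.4849
Total = 27.4849 - 1.8899 = 25.595


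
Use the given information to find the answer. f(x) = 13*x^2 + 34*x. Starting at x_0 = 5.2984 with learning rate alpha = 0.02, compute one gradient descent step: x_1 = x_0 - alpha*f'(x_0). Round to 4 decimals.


We compute the gradient at x_0 and apply the update.
f'(x) = 26*x + 34
f'(5.2984) = 26*5.2984 + 34 = 171.7584
x_1 = 5.2984 - 0.02*171.7584 = 1.8632


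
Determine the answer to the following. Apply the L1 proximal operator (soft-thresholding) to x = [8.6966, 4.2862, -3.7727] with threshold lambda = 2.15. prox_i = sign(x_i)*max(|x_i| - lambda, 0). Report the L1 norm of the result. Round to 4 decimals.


Soft-thresholding with lambda = 2.15:
prox(8.6966) = sign(8.6966)*max(|8.6966| - 2.15, 0) = 6.5466
prox(4.2862) = sign(4.2862)*max(|4.2862| - 2.15, 0) = 2.1362
prox(-3.7727) = sign(-3.7727)*max(|-3.7727| - 2.15, 0) = -1.6227
prox(x) = [6.5466, 2.1362, -1.6227]
||prox(x)||_1 = 6.5466 + 2.1362 + 1.6227 = 10.3055


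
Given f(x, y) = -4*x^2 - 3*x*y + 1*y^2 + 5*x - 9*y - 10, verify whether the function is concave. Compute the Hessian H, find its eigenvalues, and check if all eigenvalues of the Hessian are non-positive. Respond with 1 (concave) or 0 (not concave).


The Hessian of f(x,y) = -4*x^2 - 3*x*y + 1*y^2 + 5*x - 9*y - 10 is:
H = [[-8, -3], [-3, 2]]
Trace = -8 + 2 = -6
Determinant = -8*2 - (-3)^2 = -25
Discriminant = (-6)^2 - 4*-25 = 136.0
Eigenvalues: lambda_1 = -8.831, lambda_2 = 2.831
The function is not concave.

0


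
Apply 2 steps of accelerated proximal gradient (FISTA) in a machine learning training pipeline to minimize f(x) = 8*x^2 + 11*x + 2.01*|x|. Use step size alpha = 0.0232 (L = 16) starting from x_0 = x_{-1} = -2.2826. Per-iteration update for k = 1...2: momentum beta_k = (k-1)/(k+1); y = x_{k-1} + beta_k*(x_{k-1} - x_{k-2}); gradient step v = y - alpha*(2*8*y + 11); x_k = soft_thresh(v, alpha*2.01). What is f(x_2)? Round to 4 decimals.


FISTA on f(x) = 8*x^2 + 11*x + 2.01*|x|
L = 16, alpha = 0.0232
Iteration 1: beta = 0.0, y = -2.2826 + 0.0*(-2.2826 + 2.2826) = -2.2826
  grad(y) = -25.5216, v = y - alpha*grad = -1.6905
  prox(v) = soft_thresh(-1.6905, 0.0466) = -1.6439
Iteration 2: beta = 0.3333, y = -1.6439 + 0.3333*(-1.6439 + 2.2826) = -1.431
  grad(y) = -11.8953, v = y - alpha*grad = -1.155
  prox(v) = soft_thresh(-1.155, 0.0466) = -1.1084
f(x_2) = 8*(-1.1084)^2 + 11*(-1.1084) + 2.01*|-1.1084| = -0.1365


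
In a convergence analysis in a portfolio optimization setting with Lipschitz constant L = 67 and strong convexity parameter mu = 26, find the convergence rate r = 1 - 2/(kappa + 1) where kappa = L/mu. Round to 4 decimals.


Step 1: Compute the condition number.
kappa = L/mu = 67/26 = 2.5769
Step 2: Compute the convergence rate.
r = 1 - 2/(kappa + 1) = 1 - 2*mu/(L + mu) = (L - mu)/(L + mu) = 41/93 = 0.4409


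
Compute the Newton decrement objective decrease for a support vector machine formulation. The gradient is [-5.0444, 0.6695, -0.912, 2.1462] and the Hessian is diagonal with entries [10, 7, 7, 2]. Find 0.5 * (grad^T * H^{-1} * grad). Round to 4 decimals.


Step 1: H is diagonal, so H^(-1) * g = [-0.5044, 0.0956, -0.1303, 1.0731].
Step 2: g^T H^(-1) g = sum_i g_i^2 / H_ii
  = (-5.0444)^2/10 + (0.6695)^2/7 + (-0.912)^2/7 + (2.1462)^2/2
  = 2.5446 + 0.064 + 0.1188 + 2.3031 = 5.0305
Step 3: Objective decrease = 0.5 * g^T H^(-1) g = 2.5153


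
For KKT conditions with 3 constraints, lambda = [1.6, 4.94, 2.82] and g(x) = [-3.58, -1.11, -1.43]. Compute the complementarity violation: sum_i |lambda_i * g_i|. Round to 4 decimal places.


KKT complementary slackness check:
lambda_1 * g_1 = 1.6 * -3.58 = -5.728
lambda_2 * g_2 = 4.94 * -1.11 = -5.4834
lambda_3 * g_3 = 2.82 * -1.43 = -4.0326
Total violation = 5.728 + 5.4834 + 4.0326 = 15.244


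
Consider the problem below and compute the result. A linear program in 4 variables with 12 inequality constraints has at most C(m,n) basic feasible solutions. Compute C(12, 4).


Each vertex corresponds to some choice of n active constraints out of m, so the number of vertices is at most C(m, n) = m! / (n!(m-n)!).
m = 12, n = 4
Numerator: 12 * 11 * 10 * 9
Denominator: 4! = 24
C(12, 4) = 495


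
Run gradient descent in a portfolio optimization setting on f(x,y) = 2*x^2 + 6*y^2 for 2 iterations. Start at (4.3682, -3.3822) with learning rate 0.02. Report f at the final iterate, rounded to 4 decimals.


Gradient descent on f(x,y) = 2*x^2 + 6*y^2.
Starting point: (4.3682, -3.3822), alpha = 0.02
Step 1: grad_x = 2*2*4.3682 = 17.4728, grad_y = 2*6*-3.3822 = -40.5864
  x_1 = 4.3682 - 0.02*17.4728 = 4.0187
  y_1 = -3.3822 - 0.02*-40.5864 = -2.5705
Step 2: grad_x = 2*2*4.0187 = 16.075, grad_y = 2*6*-2.5705 = -30.8457
  x_2 = 4.0187 - 0.02*16.075 = 3.6972
  y_2 = -2.5705 - 0.02*-30.8457 = -1.9536
f(3.6972, -1.9536) = 2*3.6972^2 + 6*(-1.9536)^2 = 50.2376


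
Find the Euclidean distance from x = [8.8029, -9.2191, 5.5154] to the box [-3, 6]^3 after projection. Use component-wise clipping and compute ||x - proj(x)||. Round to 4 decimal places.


Project each component onto [-3, 6].
clip(8.8029) = 6.0, clip(-9.2191) = -3.0, clip(5.5154) = 5.5154
Projection = [6.0, -3.0, 5.5154]
Squared diffs: [7.8562, 38.6772, 0.0]
Distance = sqrt(46.5334) = 6.8215


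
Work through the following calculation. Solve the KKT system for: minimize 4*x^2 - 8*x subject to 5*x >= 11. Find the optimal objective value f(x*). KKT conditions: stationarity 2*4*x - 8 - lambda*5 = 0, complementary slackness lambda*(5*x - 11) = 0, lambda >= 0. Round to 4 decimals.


Step 1: Try lambda = 0 (constraint inactive).
x_unc = 8/(2*4) = 1.0
Check: 5*1.0 = 5.0 < 11 -- violated!
Step 2: Constraint must be active: 5*x = 11
x* = 11/5 = 2.2
lambda = (2*4*2.2 - 8)/5 = 1.92
Step 3: Compute optimal value.
f(x*) = 4*2.2^2 - 8*2.2 = 1.76


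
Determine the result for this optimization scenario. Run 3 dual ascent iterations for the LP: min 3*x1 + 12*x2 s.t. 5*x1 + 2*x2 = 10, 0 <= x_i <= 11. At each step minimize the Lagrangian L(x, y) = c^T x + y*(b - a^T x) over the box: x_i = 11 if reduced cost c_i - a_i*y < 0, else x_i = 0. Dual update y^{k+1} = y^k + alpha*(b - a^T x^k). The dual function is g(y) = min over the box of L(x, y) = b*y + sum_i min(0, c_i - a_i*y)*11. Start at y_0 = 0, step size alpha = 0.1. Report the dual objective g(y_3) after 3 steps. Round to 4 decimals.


Dual ascent for LP: min 3*x1 + 12*x2, 5*x1 + 2*x2 = 10, 0 <= x_i <= 11
Step 1: y^k = 0.0, reduced costs: (3.0, 12.0)
  x^k = (0.0, 0.0), subgradient = b - a^T x = 10.0
  y^{k+1} = 0.0 + 0.1*10.0 = 1.0
Step 2: y^k = 1.0, reduced costs: (-2.0, 10.0)
  x^k = (11.0, 0.0), subgradient = b - a^T x = -45.0
  y^{k+1} = 1.0 + 0.1*-45.0 = -3.5
Step 3: y^k = -3.5, reduced costs: (20.5, 19.0)
  x^k = (0.0, 0.0), subgradient = b - a^T x = 10.0
  y^{k+1} = -3.5 + 0.1*10.0 = -2.5
Dual objective at y_3 = -2.5: reduced costs (15.5, 17.0), box minimizer x = (0.0, 0.0)
g(y_3) = b*y + (c1 - a1*y)*x1 + (c2 - a2*y)*x2 = 10*(-2.5) + 15.5*0.0 + 17.0*0.0 = -25.0 + 0.0 + 0.0 = -25.0


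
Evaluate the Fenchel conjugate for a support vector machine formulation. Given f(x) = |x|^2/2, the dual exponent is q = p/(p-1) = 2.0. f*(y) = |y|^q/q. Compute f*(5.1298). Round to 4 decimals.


The conjugate exponent q satisfies 1/p + 1/q = 1.
p = 2, so q = 2/(2 - 1) = 2.0
|y|^q = 5.1298^2.0 = 26.3148
f*(5.1298) = 26.3148 / 2.0 = 13.1574


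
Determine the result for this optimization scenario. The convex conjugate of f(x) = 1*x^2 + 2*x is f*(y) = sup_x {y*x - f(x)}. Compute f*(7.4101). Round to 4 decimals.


f*(y) = sup_x {y*x - a*x^2 - b*x} = sup_x {(y-b)*x - a*x^2}
FOC: (y - b) - 2a*x = 0 => x* = (y - b)/(2a)
x* = (7.4101 - 2)/(2*1) = 2.7051
f*(7.4101) = (y-b)^2/(4a) = (7.4101 - 2)^2/(4*1)
= 29.2692/4 = 7.3173


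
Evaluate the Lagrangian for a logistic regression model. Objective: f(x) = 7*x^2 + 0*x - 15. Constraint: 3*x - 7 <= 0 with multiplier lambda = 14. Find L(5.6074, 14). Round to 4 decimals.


Step 1: Evaluate f(x).
f(5.6074) = 7*5.6074^2 + 0*5.6074 - 15 = 205.1005
Step 2: Evaluate g(x).
g(5.6074) = 3*5.6074 - 7 = 9.8222
Step 3: Compute Lagrangian.
L = 205.1005 + 14*9.8222 = 342.6113


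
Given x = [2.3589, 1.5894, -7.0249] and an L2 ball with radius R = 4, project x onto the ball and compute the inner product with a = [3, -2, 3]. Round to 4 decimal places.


Step 1: Compute ||x|| (intermediates to 6 decimals).
||x|| = sqrt(2.3589^2 + 1.5894^2 + (-7.0249)^2) = 7.578906
Step 2: Project.
Since ||x|| > R, scale = R/||x|| = 4/7.578906 = 0.527781, proj(x) = scale * x
proj(x) = [1.244983, 0.838855, -3.707609]
Step 3: Dot product.
a^T * proj(x) = 3*1.244983 - 2*0.838855 + 3*(-3.707609) = -9.0656


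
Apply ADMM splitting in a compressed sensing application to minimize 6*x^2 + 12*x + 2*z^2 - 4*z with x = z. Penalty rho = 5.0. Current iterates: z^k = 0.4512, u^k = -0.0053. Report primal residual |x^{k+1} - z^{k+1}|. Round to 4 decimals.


ADMM iteration with rho = 5.0, z^k = 0.4512, u^k = -0.0053
Step 1: x-update.
Minimize 6*x^2 + 12*x + (5.0/2)*(x - 0.4512 - 0.0053)^2
FOC: (2*6 + 5.0)*x = -12 + 5.0*(0.4512 + 0.0053)
x^{k+1} = -0.5716
Step 2: z-update.
Minimize 2*z^2 - 4*z + (5.0/2)*(-0.5716 - z - 0.0053)^2
FOC: (2*2 + 5.0)*z = 4 + 5.0*(-0.5716 - 0.0053)
z^{k+1} = 0.1239
Step 3: u-update.
u^{k+1} = -0.0053 - 0.5716 - 0.1239 = -0.7009
Step 4: Primal residual = |-0.5716 - 0.1239| = 0.6956


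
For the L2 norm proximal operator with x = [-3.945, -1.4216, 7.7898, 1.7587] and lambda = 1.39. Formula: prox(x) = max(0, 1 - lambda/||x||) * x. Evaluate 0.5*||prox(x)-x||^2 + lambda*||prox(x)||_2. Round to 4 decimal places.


Step 1: Compute ||x||.
||x|| = 9.0199
Step 2: Compute scaling factor.
scale = max(0, 1 - 1.39/9.0199) = 0.8459
Step 3: prox(x) = [-3.3371, -1.2025, 6.5894, 1.4877]
||prox(x)|| = 7.6299
Step 4: Proximal objective.
0.5*||prox-x||^2 = 0.9661
lambda*||prox|| = 10.6056
Total = 11.5716


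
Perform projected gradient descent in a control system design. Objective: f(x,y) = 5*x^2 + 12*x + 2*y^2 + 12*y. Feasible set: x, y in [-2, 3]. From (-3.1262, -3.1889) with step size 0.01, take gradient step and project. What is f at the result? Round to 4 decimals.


Step 1: Compute gradient at (-3.1262, -3.1889).
grad_x = 2*5*-3.1262 + 12 = -19.262
grad_y = 2*2*-3.1889 + 12 = -0.7556
Step 2: Gradient step.
x_raw = -3.1262 - 0.01*-19.262 = -2.9336
y_raw = -3.1889 - 0.01*-0.7556 = -3.1813
Step 3: Project onto [-2, 3].
x_proj = clip(-2.9336) = -2.0
y_proj = clip(-3.1813) = -2.0
Step 4: Evaluate f.
f(-2.0, -2.0) = -20.0
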